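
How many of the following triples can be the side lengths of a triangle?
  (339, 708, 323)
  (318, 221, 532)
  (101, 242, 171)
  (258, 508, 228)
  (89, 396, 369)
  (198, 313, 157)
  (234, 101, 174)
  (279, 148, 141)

(323,339,708): 323+339 ≤ 708 → not valid
(221,318,532): 221+318 > 532 → valid
(101,171,242): 101+171 > 242 → valid
(228,258,508): 228+258 ≤ 508 → not valid
(89,369,396): 89+369 > 396 → valid
(157,198,313): 157+198 > 313 → valid
(101,174,234): 101+174 > 234 → valid
(141,148,279): 141+148 > 279 → valid
6 of the 8 triples form a triangle.

6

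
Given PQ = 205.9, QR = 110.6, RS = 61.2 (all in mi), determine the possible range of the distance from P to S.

34.1 ≤ PS ≤ 377.7 mi

The maximum is all hops collinear in one direction: 205.9 + 110.6 + 61.2 = 377.7.
The longest hop is 205.9; the others sum to 171.8. Folding the others back against it leaves at least 205.9 − 171.8 = 34.1.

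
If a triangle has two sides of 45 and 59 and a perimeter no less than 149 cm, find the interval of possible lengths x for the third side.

Triangle inequality alone gives 14 < x < 104.
The perimeter condition gives x ≥ 149 − 45 − 59 = 45.
Intersecting the two: 45 ≤ x < 104.

45 ≤ x < 104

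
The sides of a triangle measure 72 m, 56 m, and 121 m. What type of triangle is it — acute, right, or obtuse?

Compare the square of the longest side to the sum of squares of the other two: 56² + 72² = 8320 < 14641 = 121².

obtuse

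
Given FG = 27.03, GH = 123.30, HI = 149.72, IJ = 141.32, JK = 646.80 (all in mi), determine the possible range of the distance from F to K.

The maximum is all hops collinear in one direction: 27.03 + 123.30 + 149.72 + 141.32 + 646.80 = 1088.17.
The longest hop is 646.80; the others sum to 441.37. Folding the others back against it leaves at least 646.80 − 441.37 = 205.43.

205.43 ≤ FK ≤ 1088.17 mi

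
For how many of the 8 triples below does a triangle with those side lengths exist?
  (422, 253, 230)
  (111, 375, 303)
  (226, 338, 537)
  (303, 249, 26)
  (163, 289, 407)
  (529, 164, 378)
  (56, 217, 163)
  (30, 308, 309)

(230,253,422): 230+253 > 422 → valid
(111,303,375): 111+303 > 375 → valid
(226,338,537): 226+338 > 537 → valid
(26,249,303): 26+249 ≤ 303 → not valid
(163,289,407): 163+289 > 407 → valid
(164,378,529): 164+378 > 529 → valid
(56,163,217): 56+163 > 217 → valid
(30,308,309): 30+308 > 309 → valid
7 of the 8 triples form a triangle.

7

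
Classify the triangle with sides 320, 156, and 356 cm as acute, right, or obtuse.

Compare the square of the longest side to the sum of squares of the other two: 156² + 320² = 126736 = 356².

right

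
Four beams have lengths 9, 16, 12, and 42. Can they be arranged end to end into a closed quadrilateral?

No

For a quadrilateral, each side must be shorter than the sum of the others.
Here the longest side is 42, but the remaining 3 sides sum to only 37.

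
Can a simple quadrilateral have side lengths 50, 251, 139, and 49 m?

For a quadrilateral, each side must be shorter than the sum of the others.
Here the longest side is 251, but the remaining 3 sides sum to only 238.

No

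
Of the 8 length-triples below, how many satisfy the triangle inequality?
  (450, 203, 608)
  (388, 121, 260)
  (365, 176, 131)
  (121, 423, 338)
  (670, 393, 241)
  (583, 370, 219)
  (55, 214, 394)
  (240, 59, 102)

(203,450,608): 203+450 > 608 → valid
(121,260,388): 121+260 ≤ 388 → not valid
(131,176,365): 131+176 ≤ 365 → not valid
(121,338,423): 121+338 > 423 → valid
(241,393,670): 241+393 ≤ 670 → not valid
(219,370,583): 219+370 > 583 → valid
(55,214,394): 55+214 ≤ 394 → not valid
(59,102,240): 59+102 ≤ 240 → not valid
3 of the 8 triples form a triangle.

3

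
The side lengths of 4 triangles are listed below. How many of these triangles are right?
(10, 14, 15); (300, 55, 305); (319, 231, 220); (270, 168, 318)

(10,14,15): 10²+14² = 296 > 225 = 15² → acute
(300,55,305): 55²+300² = 93025 = 305² → right
(319,231,220): 220²+231² = 101761 = 319² → right
(270,168,318): 168²+270² = 101124 = 318² → right
3 of the 4 are right.

3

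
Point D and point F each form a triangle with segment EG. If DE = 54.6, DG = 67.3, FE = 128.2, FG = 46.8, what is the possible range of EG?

81.4 < EG < 121.9

From triangle DEG: |54.6 − 67.3| < EG < 54.6 + 67.3, i.e. 12.7 < EG < 121.9.
From triangle FEG: 81.4 < EG < 175.0.
Both must hold, so EG lies in the intersection.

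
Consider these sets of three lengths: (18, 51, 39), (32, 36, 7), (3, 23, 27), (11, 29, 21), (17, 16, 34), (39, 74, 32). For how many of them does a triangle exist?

3

(18,39,51): 18+39 > 51 → valid
(7,32,36): 7+32 > 36 → valid
(3,23,27): 3+23 ≤ 27 → not valid
(11,21,29): 11+21 > 29 → valid
(16,17,34): 16+17 ≤ 34 → not valid
(32,39,74): 32+39 ≤ 74 → not valid
3 of the 6 triples form a triangle.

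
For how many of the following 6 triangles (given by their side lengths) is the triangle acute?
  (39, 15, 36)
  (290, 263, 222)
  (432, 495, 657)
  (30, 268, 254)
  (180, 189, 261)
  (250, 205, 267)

2

(39,15,36): 15²+36² = 1521 = 39² → right
(290,263,222): 222²+263² = 118453 > 84100 = 290² → acute
(432,495,657): 432²+495² = 431649 = 657² → right
(30,268,254): 30²+254² = 65416 < 71824 = 268² → obtuse
(180,189,261): 180²+189² = 68121 = 261² → right
(250,205,267): 205²+250² = 104525 > 71289 = 267² → acute
2 of the 6 are acute.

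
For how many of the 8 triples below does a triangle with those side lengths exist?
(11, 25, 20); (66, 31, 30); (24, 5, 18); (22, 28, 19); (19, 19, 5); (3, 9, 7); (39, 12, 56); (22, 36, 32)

5

(11,20,25): 11+20 > 25 → valid
(30,31,66): 30+31 ≤ 66 → not valid
(5,18,24): 5+18 ≤ 24 → not valid
(19,22,28): 19+22 > 28 → valid
(5,19,19): 5+19 > 19 → valid
(3,7,9): 3+7 > 9 → valid
(12,39,56): 12+39 ≤ 56 → not valid
(22,32,36): 22+32 > 36 → valid
5 of the 8 triples form a triangle.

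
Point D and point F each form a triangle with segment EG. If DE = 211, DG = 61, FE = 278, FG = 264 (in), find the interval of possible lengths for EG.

From triangle DEG: |211 − 61| < EG < 211 + 61, i.e. 150 < EG < 272.
From triangle FEG: 14 < EG < 542.
Both must hold, so EG lies in the intersection.

150 < EG < 272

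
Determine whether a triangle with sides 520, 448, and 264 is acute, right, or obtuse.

right

Compare the square of the longest side to the sum of squares of the other two: 264² + 448² = 270400 = 520².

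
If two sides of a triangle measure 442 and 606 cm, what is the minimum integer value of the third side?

165

The third side must be strictly greater than |442 − 606| = 164.
The smallest integer above 164 is 165.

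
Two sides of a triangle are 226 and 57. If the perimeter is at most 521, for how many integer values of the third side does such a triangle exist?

Triangle inequality: 169 < x < 283. Perimeter ≤ 521 gives x ≤ 521 − 226 − 57 = 238.
So 169 < x ≤ 238; integers 170 through 238: 69 values.

69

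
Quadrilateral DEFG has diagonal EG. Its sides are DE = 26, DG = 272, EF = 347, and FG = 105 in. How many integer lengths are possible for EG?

From triangle DEG: 246 < EG < 298.
From triangle FEG: 242 < EG < 452.
Intersection: 246 < EG < 298, so integers 247 through 297: 51 values.

51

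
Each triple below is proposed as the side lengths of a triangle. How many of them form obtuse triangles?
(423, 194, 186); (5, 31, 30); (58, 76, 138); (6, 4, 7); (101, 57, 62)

(423,194,186): 186+194 ≤ 423, not a triangle
(5,31,30): 5²+30² = 925 < 961 = 31² → obtuse
(58,76,138): 58+76 ≤ 138, not a triangle
(6,4,7): 4²+6² = 52 > 49 = 7² → acute
(101,57,62): 57²+62² = 7093 < 10201 = 101² → obtuse
2 of the 5 are obtuse.

2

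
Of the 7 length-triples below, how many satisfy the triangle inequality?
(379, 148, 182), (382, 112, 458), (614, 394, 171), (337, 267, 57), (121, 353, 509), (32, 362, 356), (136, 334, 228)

(148,182,379): 148+182 ≤ 379 → not valid
(112,382,458): 112+382 > 458 → valid
(171,394,614): 171+394 ≤ 614 → not valid
(57,267,337): 57+267 ≤ 337 → not valid
(121,353,509): 121+353 ≤ 509 → not valid
(32,356,362): 32+356 > 362 → valid
(136,228,334): 136+228 > 334 → valid
3 of the 7 triples form a triangle.

3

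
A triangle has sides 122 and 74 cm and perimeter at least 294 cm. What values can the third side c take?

Triangle inequality alone gives 48 < c < 196.
The perimeter condition gives c ≥ 294 − 122 − 74 = 98.
Intersecting the two: 98 ≤ c < 196.

98 ≤ c < 196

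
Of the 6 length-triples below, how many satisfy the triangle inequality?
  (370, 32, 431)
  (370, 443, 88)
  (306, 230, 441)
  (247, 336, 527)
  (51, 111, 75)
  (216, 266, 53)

5

(32,370,431): 32+370 ≤ 431 → not valid
(88,370,443): 88+370 > 443 → valid
(230,306,441): 230+306 > 441 → valid
(247,336,527): 247+336 > 527 → valid
(51,75,111): 51+75 > 111 → valid
(53,216,266): 53+216 > 266 → valid
5 of the 6 triples form a triangle.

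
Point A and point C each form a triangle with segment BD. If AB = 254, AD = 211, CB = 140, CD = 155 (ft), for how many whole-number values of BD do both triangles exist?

From triangle ABD: 43 < BD < 465.
From triangle CBD: 15 < BD < 295.
Intersection: 43 < BD < 295, so integers 44 through 294: 251 values.

251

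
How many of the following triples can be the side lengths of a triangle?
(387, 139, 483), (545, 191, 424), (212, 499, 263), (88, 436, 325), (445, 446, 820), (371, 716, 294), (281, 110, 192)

4

(139,387,483): 139+387 > 483 → valid
(191,424,545): 191+424 > 545 → valid
(212,263,499): 212+263 ≤ 499 → not valid
(88,325,436): 88+325 ≤ 436 → not valid
(445,446,820): 445+446 > 820 → valid
(294,371,716): 294+371 ≤ 716 → not valid
(110,192,281): 110+192 > 281 → valid
4 of the 7 triples form a triangle.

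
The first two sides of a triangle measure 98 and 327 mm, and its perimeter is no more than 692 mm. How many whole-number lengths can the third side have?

38

Triangle inequality: 229 < x < 425. Perimeter ≤ 692 gives x ≤ 692 − 98 − 327 = 267.
So 229 < x ≤ 267; integers 230 through 267: 38 values.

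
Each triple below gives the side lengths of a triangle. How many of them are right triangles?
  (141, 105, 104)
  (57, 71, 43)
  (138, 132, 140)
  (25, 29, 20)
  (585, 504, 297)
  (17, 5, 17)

1

(141,105,104): 104²+105² = 21841 > 19881 = 141² → acute
(57,71,43): 43²+57² = 5098 > 5041 = 71² → acute
(138,132,140): 132²+138² = 36468 > 19600 = 140² → acute
(25,29,20): 20²+25² = 1025 > 841 = 29² → acute
(585,504,297): 297²+504² = 342225 = 585² → right
(17,5,17): 5²+17² = 314 > 289 = 17² → acute
1 of the 6 is right.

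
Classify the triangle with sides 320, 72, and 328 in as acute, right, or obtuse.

right

Compare the square of the longest side to the sum of squares of the other two: 72² + 320² = 107584 = 328².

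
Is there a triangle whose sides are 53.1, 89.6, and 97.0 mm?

Yes

The longest side is 97.0, and the other two sum to 142.7.
Since 142.7 > 97.0, the triangle inequality holds.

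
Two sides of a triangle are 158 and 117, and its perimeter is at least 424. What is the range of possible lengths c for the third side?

149 ≤ c < 275

Triangle inequality alone gives 41 < c < 275.
The perimeter condition gives c ≥ 424 − 158 − 117 = 149.
Intersecting the two: 149 ≤ c < 275.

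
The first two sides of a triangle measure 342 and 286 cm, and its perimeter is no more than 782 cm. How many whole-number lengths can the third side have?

Triangle inequality: 56 < x < 628. Perimeter ≤ 782 gives x ≤ 782 − 342 − 286 = 154.
So 56 < x ≤ 154; integers 57 through 154: 98 values.

98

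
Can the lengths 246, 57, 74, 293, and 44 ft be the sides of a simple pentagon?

A pentagon exists iff every side is shorter than the sum of the others — equivalently, the longest side is less than the sum of the rest.
Longest side 293 < 421 (sum of the remaining 4), so yes.

Yes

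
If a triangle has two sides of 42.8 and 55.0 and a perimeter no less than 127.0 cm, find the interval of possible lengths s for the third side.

29.2 ≤ s < 97.8

Triangle inequality alone gives 12.2 < s < 97.8.
The perimeter condition gives s ≥ 127.0 − 42.8 − 55.0 = 29.2.
Intersecting the two: 29.2 ≤ s < 97.8.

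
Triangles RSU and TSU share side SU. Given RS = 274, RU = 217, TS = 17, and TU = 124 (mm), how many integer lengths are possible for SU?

From triangle RSU: 57 < SU < 491.
From triangle TSU: 107 < SU < 141.
Intersection: 107 < SU < 141, so integers 108 through 140: 33 values.

33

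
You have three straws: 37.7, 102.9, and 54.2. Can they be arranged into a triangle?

No

The longest side is 102.9, but the other two sum to only 91.9.
91.9 < 102.9, so the triangle inequality fails.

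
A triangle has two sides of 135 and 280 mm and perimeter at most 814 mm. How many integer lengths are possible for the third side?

254

Triangle inequality: 145 < x < 415. Perimeter ≤ 814 gives x ≤ 814 − 135 − 280 = 399.
So 145 < x ≤ 399; integers 146 through 399: 254 values.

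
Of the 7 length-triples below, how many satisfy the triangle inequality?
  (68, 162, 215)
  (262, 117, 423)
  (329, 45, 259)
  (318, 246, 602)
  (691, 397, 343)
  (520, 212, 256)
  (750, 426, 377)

(68,162,215): 68+162 > 215 → valid
(117,262,423): 117+262 ≤ 423 → not valid
(45,259,329): 45+259 ≤ 329 → not valid
(246,318,602): 246+318 ≤ 602 → not valid
(343,397,691): 343+397 > 691 → valid
(212,256,520): 212+256 ≤ 520 → not valid
(377,426,750): 377+426 > 750 → valid
3 of the 7 triples form a triangle.

3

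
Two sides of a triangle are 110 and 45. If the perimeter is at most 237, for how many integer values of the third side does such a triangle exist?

Triangle inequality: 65 < x < 155. Perimeter ≤ 237 gives x ≤ 237 − 110 − 45 = 82.
So 65 < x ≤ 82; integers 66 through 82: 17 values.

17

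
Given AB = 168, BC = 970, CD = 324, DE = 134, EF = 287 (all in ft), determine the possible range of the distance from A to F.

57 ≤ AF ≤ 1883 ft

The maximum is all hops collinear in one direction: 168 + 970 + 324 + 134 + 287 = 1883.
The longest hop is 970; the others sum to 913. Folding the others back against it leaves at least 970 − 913 = 57.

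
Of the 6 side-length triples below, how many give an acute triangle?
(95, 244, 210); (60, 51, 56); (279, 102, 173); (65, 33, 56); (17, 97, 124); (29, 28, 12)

2

(95,244,210): 95²+210² = 53125 < 59536 = 244² → obtuse
(60,51,56): 51²+56² = 5737 > 3600 = 60² → acute
(279,102,173): 102+173 ≤ 279, not a triangle
(65,33,56): 33²+56² = 4225 = 65² → right
(17,97,124): 17+97 ≤ 124, not a triangle
(29,28,12): 12²+28² = 928 > 841 = 29² → acute
2 of the 6 are acute.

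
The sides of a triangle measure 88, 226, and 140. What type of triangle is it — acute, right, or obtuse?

Compare the square of the longest side to the sum of squares of the other two: 88² + 140² = 27344 < 51076 = 226².

obtuse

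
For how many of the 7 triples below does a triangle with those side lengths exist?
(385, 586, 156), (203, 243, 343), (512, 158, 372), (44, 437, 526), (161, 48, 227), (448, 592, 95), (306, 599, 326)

3

(156,385,586): 156+385 ≤ 586 → not valid
(203,243,343): 203+243 > 343 → valid
(158,372,512): 158+372 > 512 → valid
(44,437,526): 44+437 ≤ 526 → not valid
(48,161,227): 48+161 ≤ 227 → not valid
(95,448,592): 95+448 ≤ 592 → not valid
(306,326,599): 306+326 > 599 → valid
3 of the 7 triples form a triangle.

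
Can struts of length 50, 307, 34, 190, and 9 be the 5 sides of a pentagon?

For a pentagon, each side must be shorter than the sum of the others.
Here the longest side is 307, but the remaining 4 sides sum to only 283.

No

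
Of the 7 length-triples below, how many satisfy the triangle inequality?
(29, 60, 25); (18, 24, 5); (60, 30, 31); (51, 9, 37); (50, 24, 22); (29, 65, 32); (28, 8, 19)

(25,29,60): 25+29 ≤ 60 → not valid
(5,18,24): 5+18 ≤ 24 → not valid
(30,31,60): 30+31 > 60 → valid
(9,37,51): 9+37 ≤ 51 → not valid
(22,24,50): 22+24 ≤ 50 → not valid
(29,32,65): 29+32 ≤ 65 → not valid
(8,19,28): 8+19 ≤ 28 → not valid
1 of the 7 triples forms a triangle.

1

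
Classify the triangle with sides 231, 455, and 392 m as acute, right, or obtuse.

right

Compare the square of the longest side to the sum of squares of the other two: 231² + 392² = 207025 = 455².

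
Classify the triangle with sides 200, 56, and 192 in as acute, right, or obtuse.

right

Compare the square of the longest side to the sum of squares of the other two: 56² + 192² = 40000 = 200².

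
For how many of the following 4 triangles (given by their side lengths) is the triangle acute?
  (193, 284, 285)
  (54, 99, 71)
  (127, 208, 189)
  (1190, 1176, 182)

2

(193,284,285): 193²+284² = 117905 > 81225 = 285² → acute
(54,99,71): 54²+71² = 7957 < 9801 = 99² → obtuse
(127,208,189): 127²+189² = 51850 > 43264 = 208² → acute
(1190,1176,182): 182²+1176² = 1416100 = 1190² → right
2 of the 4 are acute.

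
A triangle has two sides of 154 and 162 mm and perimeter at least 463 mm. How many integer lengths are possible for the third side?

Triangle inequality: 8 < x < 316. Perimeter ≥ 463 gives x ≥ 463 − 154 − 162 = 147.
So 147 ≤ x < 316; integers 147 through 315: 169 values.

169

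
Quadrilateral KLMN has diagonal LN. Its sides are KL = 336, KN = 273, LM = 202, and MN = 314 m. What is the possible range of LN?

112 < LN < 516

From triangle KLN: |336 − 273| < LN < 336 + 273, i.e. 63 < LN < 609.
From triangle MLN: 112 < LN < 516.
Both must hold, so LN lies in the intersection.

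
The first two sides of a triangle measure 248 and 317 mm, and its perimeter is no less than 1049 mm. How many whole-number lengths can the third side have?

Triangle inequality: 69 < x < 565. Perimeter ≥ 1049 gives x ≥ 1049 − 248 − 317 = 484.
So 484 ≤ x < 565; integers 484 through 564: 81 values.

81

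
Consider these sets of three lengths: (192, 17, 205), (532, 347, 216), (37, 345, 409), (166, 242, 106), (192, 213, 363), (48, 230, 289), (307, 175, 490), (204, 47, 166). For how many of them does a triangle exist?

(17,192,205): 17+192 > 205 → valid
(216,347,532): 216+347 > 532 → valid
(37,345,409): 37+345 ≤ 409 → not valid
(106,166,242): 106+166 > 242 → valid
(192,213,363): 192+213 > 363 → valid
(48,230,289): 48+230 ≤ 289 → not valid
(175,307,490): 175+307 ≤ 490 → not valid
(47,166,204): 47+166 > 204 → valid
5 of the 8 triples form a triangle.

5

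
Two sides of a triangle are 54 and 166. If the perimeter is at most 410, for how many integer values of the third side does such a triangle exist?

Triangle inequality: 112 < x < 220. Perimeter ≤ 410 gives x ≤ 410 − 54 − 166 = 190.
So 112 < x ≤ 190; integers 113 through 190: 78 values.

78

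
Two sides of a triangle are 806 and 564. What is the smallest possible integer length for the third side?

243

The third side must be strictly greater than |806 − 564| = 242.
The smallest integer above 242 is 243.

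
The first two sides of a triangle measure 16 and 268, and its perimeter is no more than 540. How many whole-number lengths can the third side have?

Triangle inequality: 252 < x < 284. Perimeter ≤ 540 gives x ≤ 540 − 16 − 268 = 256.
So 252 < x ≤ 256; integers 253 through 256: 4 values.

4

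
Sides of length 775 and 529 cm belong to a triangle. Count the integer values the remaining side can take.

1057

The third side lies in the open interval (246, 1304).
Integers from 247 to 1303 inclusive: 1303 − 247 + 1 = 1057.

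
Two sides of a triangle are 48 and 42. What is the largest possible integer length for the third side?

89

The third side must be strictly less than 48 + 42 = 90.
The largest integer below 90 is 89.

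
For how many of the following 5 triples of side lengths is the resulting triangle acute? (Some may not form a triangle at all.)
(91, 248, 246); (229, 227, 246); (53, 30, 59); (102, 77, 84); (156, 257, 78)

(91,248,246): 91²+246² = 68797 > 61504 = 248² → acute
(229,227,246): 227²+229² = 103970 > 60516 = 246² → acute
(53,30,59): 30²+53² = 3709 > 3481 = 59² → acute
(102,77,84): 77²+84² = 12985 > 10404 = 102² → acute
(156,257,78): 78+156 ≤ 257, not a triangle
4 of the 5 are acute.

4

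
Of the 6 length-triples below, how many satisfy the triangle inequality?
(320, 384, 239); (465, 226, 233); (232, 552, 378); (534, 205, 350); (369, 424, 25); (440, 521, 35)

(239,320,384): 239+320 > 384 → valid
(226,233,465): 226+233 ≤ 465 → not valid
(232,378,552): 232+378 > 552 → valid
(205,350,534): 205+350 > 534 → valid
(25,369,424): 25+369 ≤ 424 → not valid
(35,440,521): 35+440 ≤ 521 → not valid
3 of the 6 triples form a triangle.

3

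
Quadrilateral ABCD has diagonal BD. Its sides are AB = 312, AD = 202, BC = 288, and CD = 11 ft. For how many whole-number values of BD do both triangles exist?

From triangle ABD: 110 < BD < 514.
From triangle CBD: 277 < BD < 299.
Intersection: 277 < BD < 299, so integers 278 through 298: 21 values.

21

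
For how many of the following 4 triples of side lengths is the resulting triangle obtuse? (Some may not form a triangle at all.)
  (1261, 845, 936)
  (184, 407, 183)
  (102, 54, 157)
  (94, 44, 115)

1

(1261,845,936): 845²+936² = 1590121 = 1261² → right
(184,407,183): 183+184 ≤ 407, not a triangle
(102,54,157): 54+102 ≤ 157, not a triangle
(94,44,115): 44²+94² = 10772 < 13225 = 115² → obtuse
1 of the 4 is obtuse.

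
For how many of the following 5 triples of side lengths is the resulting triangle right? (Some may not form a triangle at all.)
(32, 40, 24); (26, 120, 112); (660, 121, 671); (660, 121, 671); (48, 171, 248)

(32,40,24): 24²+32² = 1600 = 40² → right
(26,120,112): 26²+112² = 13220 < 14400 = 120² → obtuse
(660,121,671): 121²+660² = 450241 = 671² → right
(660,121,671): 121²+660² = 450241 = 671² → right
(48,171,248): 48+171 ≤ 248, not a triangle
3 of the 5 are right.

3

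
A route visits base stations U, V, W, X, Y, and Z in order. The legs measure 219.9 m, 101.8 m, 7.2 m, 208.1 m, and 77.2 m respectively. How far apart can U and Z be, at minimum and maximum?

0 ≤ UZ ≤ 614.2 m

The maximum is all hops collinear in one direction: 219.9 + 101.8 + 7.2 + 208.1 + 77.2 = 614.2.
The longest hop is 219.9; the others sum to 394.3. Since 219.9 ≤ 394.3, the path can fold back on itself completely, so the minimum distance is 0.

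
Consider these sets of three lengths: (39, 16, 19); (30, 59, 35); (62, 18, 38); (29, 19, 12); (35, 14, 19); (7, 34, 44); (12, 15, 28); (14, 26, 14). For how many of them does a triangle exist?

3

(16,19,39): 16+19 ≤ 39 → not valid
(30,35,59): 30+35 > 59 → valid
(18,38,62): 18+38 ≤ 62 → not valid
(12,19,29): 12+19 > 29 → valid
(14,19,35): 14+19 ≤ 35 → not valid
(7,34,44): 7+34 ≤ 44 → not valid
(12,15,28): 12+15 ≤ 28 → not valid
(14,14,26): 14+14 > 26 → valid
3 of the 8 triples form a triangle.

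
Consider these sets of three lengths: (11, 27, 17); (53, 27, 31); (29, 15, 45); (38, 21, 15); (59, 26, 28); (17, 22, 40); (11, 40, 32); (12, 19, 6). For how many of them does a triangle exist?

(11,17,27): 11+17 > 27 → valid
(27,31,53): 27+31 > 53 → valid
(15,29,45): 15+29 ≤ 45 → not valid
(15,21,38): 15+21 ≤ 38 → not valid
(26,28,59): 26+28 ≤ 59 → not valid
(17,22,40): 17+22 ≤ 40 → not valid
(11,32,40): 11+32 > 40 → valid
(6,12,19): 6+12 ≤ 19 → not valid
3 of the 8 triples form a triangle.

3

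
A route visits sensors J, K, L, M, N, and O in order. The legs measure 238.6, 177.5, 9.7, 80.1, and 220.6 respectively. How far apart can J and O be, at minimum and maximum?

The maximum is all hops collinear in one direction: 238.6 + 177.5 + 9.7 + 80.1 + 220.6 = 726.5.
The longest hop is 238.6; the others sum to 487.9. Since 238.6 ≤ 487.9, the path can fold back on itself completely, so the minimum distance is 0.

0 ≤ JO ≤ 726.5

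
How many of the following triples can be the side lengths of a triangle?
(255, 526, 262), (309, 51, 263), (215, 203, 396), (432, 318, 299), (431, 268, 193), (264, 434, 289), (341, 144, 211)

(255,262,526): 255+262 ≤ 526 → not valid
(51,263,309): 51+263 > 309 → valid
(203,215,396): 203+215 > 396 → valid
(299,318,432): 299+318 > 432 → valid
(193,268,431): 193+268 > 431 → valid
(264,289,434): 264+289 > 434 → valid
(144,211,341): 144+211 > 341 → valid
6 of the 7 triples form a triangle.

6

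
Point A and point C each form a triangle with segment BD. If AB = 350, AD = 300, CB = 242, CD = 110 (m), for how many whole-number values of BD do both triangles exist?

219

From triangle ABD: 50 < BD < 650.
From triangle CBD: 132 < BD < 352.
Intersection: 132 < BD < 352, so integers 133 through 351: 219 values.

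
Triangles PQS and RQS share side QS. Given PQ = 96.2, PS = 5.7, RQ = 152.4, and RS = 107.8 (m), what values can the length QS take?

90.5 < QS < 101.9

From triangle PQS: |96.2 − 5.7| < QS < 96.2 + 5.7, i.e. 90.5 < QS < 101.9.
From triangle RQS: 44.6 < QS < 260.2.
Both must hold, so QS lies in the intersection.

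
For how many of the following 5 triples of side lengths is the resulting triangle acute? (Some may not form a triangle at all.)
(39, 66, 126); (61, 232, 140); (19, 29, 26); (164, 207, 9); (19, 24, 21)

2

(39,66,126): 39+66 ≤ 126, not a triangle
(61,232,140): 61+140 ≤ 232, not a triangle
(19,29,26): 19²+26² = 1037 > 841 = 29² → acute
(164,207,9): 9+164 ≤ 207, not a triangle
(19,24,21): 19²+21² = 802 > 576 = 24² → acute
2 of the 5 are acute.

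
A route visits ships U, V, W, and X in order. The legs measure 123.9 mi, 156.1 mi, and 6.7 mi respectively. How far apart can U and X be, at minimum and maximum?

The maximum is all hops collinear in one direction: 123.9 + 156.1 + 6.7 = 286.7.
The longest hop is 156.1; the others sum to 130.6. Folding the others back against it leaves at least 156.1 − 130.6 = 25.5.

25.5 ≤ UX ≤ 286.7 mi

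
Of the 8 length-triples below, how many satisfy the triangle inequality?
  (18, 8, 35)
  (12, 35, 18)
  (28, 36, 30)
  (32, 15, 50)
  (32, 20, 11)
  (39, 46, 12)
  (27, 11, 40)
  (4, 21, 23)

(8,18,35): 8+18 ≤ 35 → not valid
(12,18,35): 12+18 ≤ 35 → not valid
(28,30,36): 28+30 > 36 → valid
(15,32,50): 15+32 ≤ 50 → not valid
(11,20,32): 11+20 ≤ 32 → not valid
(12,39,46): 12+39 > 46 → valid
(11,27,40): 11+27 ≤ 40 → not valid
(4,21,23): 4+21 > 23 → valid
3 of the 8 triples form a triangle.

3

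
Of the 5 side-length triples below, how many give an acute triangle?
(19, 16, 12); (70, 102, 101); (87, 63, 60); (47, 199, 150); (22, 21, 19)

3

(19,16,12): 12²+16² = 400 > 361 = 19² → acute
(70,102,101): 70²+101² = 15101 > 10404 = 102² → acute
(87,63,60): 60²+63² = 7569 = 87² → right
(47,199,150): 47+150 ≤ 199, not a triangle
(22,21,19): 19²+21² = 802 > 484 = 22² → acute
3 of the 5 are acute.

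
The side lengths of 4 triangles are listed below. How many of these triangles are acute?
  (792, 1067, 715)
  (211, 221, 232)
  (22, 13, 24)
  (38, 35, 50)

(792,1067,715): 715²+792² = 1138489 = 1067² → right
(211,221,232): 211²+221² = 93362 > 53824 = 232² → acute
(22,13,24): 13²+22² = 653 > 576 = 24² → acute
(38,35,50): 35²+38² = 2669 > 2500 = 50² → acute
3 of the 4 are acute.

3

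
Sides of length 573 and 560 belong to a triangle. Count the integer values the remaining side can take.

1119

The third side lies in the open interval (13, 1133).
Integers from 14 to 1132 inclusive: 1132 − 14 + 1 = 1119.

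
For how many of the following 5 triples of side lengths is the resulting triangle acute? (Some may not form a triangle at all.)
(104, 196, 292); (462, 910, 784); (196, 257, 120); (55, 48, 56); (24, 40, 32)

1

(104,196,292): 104²+196² = 49232 < 85264 = 292² → obtuse
(462,910,784): 462²+784² = 828100 = 910² → right
(196,257,120): 120²+196² = 52816 < 66049 = 257² → obtuse
(55,48,56): 48²+55² = 5329 > 3136 = 56² → acute
(24,40,32): 24²+32² = 1600 = 40² → right
1 of the 5 is acute.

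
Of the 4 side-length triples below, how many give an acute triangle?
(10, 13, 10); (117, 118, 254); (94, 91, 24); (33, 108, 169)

2

(10,13,10): 10²+10² = 200 > 169 = 13² → acute
(117,118,254): 117+118 ≤ 254, not a triangle
(94,91,24): 24²+91² = 8857 > 8836 = 94² → acute
(33,108,169): 33+108 ≤ 169, not a triangle
2 of the 4 are acute.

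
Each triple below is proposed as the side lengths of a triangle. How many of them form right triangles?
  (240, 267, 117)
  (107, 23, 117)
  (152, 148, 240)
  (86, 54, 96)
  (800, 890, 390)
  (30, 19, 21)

(240,267,117): 117²+240² = 71289 = 267² → right
(107,23,117): 23²+107² = 11978 < 13689 = 117² → obtuse
(152,148,240): 148²+152² = 45008 < 57600 = 240² → obtuse
(86,54,96): 54²+86² = 10312 > 9216 = 96² → acute
(800,890,390): 390²+800² = 792100 = 890² → right
(30,19,21): 19²+21² = 802 < 900 = 30² → obtuse
2 of the 6 are right.

2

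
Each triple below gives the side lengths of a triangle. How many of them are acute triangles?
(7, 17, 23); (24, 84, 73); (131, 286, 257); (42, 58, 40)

1

(7,17,23): 7²+17² = 338 < 529 = 23² → obtuse
(24,84,73): 24²+73² = 5905 < 7056 = 84² → obtuse
(131,286,257): 131²+257² = 83210 > 81796 = 286² → acute
(42,58,40): 40²+42² = 3364 = 58² → right
1 of the 4 is acute.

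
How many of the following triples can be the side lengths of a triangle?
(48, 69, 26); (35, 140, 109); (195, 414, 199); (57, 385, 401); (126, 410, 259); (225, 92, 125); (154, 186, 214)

(26,48,69): 26+48 > 69 → valid
(35,109,140): 35+109 > 140 → valid
(195,199,414): 195+199 ≤ 414 → not valid
(57,385,401): 57+385 > 401 → valid
(126,259,410): 126+259 ≤ 410 → not valid
(92,125,225): 92+125 ≤ 225 → not valid
(154,186,214): 154+186 > 214 → valid
4 of the 7 triples form a triangle.

4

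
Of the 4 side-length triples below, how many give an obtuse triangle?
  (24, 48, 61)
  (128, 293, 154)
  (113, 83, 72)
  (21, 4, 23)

(24,48,61): 24²+48² = 2880 < 3721 = 61² → obtuse
(128,293,154): 128+154 ≤ 293, not a triangle
(113,83,72): 72²+83² = 12073 < 12769 = 113² → obtuse
(21,4,23): 4²+21² = 457 < 529 = 23² → obtuse
3 of the 4 are obtuse.

3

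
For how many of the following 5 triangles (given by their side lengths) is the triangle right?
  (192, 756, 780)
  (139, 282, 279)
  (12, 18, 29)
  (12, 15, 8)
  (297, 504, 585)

(192,756,780): 192²+756² = 608400 = 780² → right
(139,282,279): 139²+279² = 97162 > 79524 = 282² → acute
(12,18,29): 12²+18² = 468 < 841 = 29² → obtuse
(12,15,8): 8²+12² = 208 < 225 = 15² → obtuse
(297,504,585): 297²+504² = 342225 = 585² → right
2 of the 5 are right.

2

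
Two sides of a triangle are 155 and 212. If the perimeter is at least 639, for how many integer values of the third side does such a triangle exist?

Triangle inequality: 57 < x < 367. Perimeter ≥ 639 gives x ≥ 639 − 155 − 212 = 272.
So 272 ≤ x < 367; integers 272 through 366: 95 values.

95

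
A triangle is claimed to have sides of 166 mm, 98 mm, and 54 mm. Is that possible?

The longest side is 166, but the other two sum to only 152.
152 < 166, so the triangle inequality fails.

No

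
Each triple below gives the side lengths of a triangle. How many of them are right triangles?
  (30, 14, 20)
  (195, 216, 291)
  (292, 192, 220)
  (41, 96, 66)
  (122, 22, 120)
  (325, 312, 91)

4

(30,14,20): 14²+20² = 596 < 900 = 30² → obtuse
(195,216,291): 195²+216² = 84681 = 291² → right
(292,192,220): 192²+220² = 85264 = 292² → right
(41,96,66): 41²+66² = 6037 < 9216 = 96² → obtuse
(122,22,120): 22²+120² = 14884 = 122² → right
(325,312,91): 91²+312² = 105625 = 325² → right
4 of the 6 are right.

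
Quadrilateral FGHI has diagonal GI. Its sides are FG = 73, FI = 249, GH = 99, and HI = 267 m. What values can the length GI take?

176 < GI < 322

From triangle FGI: |73 − 249| < GI < 73 + 249, i.e. 176 < GI < 322.
From triangle HGI: 168 < GI < 366.
Both must hold, so GI lies in the intersection.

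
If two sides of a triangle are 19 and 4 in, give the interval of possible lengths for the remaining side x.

By the triangle inequality, x must be less than 19 + 4 = 23 and greater than |19 − 4| = 15.

15 < x < 23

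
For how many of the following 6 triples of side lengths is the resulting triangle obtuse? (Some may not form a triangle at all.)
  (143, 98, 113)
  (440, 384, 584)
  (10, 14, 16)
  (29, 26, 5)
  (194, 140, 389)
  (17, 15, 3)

(143,98,113): 98²+113² = 22373 > 20449 = 143² → acute
(440,384,584): 384²+440² = 341056 = 584² → right
(10,14,16): 10²+14² = 296 > 256 = 16² → acute
(29,26,5): 5²+26² = 701 < 841 = 29² → obtuse
(194,140,389): 140+194 ≤ 389, not a triangle
(17,15,3): 3²+15² = 234 < 289 = 17² → obtuse
2 of the 6 are obtuse.

2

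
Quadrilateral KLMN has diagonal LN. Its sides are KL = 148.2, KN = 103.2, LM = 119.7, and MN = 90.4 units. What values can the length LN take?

45.0 < LN < 210.1

From triangle KLN: |148.2 − 103.2| < LN < 148.2 + 103.2, i.e. 45.0 < LN < 251.4.
From triangle MLN: 29.3 < LN < 210.1.
Both must hold, so LN lies in the intersection.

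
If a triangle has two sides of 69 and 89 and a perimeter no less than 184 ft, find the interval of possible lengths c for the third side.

26 ≤ c < 158

Triangle inequality alone gives 20 < c < 158.
The perimeter condition gives c ≥ 184 − 69 − 89 = 26.
Intersecting the two: 26 ≤ c < 158.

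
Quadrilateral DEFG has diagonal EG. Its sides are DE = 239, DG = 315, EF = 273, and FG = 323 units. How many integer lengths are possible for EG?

From triangle DEG: 76 < EG < 554.
From triangle FEG: 50 < EG < 596.
Intersection: 76 < EG < 554, so integers 77 through 553: 477 values.

477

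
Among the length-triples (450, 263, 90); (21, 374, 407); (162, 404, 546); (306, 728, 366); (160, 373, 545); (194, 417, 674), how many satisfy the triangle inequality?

1

(90,263,450): 90+263 ≤ 450 → not valid
(21,374,407): 21+374 ≤ 407 → not valid
(162,404,546): 162+404 > 546 → valid
(306,366,728): 306+366 ≤ 728 → not valid
(160,373,545): 160+373 ≤ 545 → not valid
(194,417,674): 194+417 ≤ 674 → not valid
1 of the 6 triples forms a triangle.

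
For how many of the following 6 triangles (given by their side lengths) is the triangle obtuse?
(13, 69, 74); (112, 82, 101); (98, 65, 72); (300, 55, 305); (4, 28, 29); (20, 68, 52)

(13,69,74): 13²+69² = 4930 < 5476 = 74² → obtuse
(112,82,101): 82²+101² = 16925 > 12544 = 112² → acute
(98,65,72): 65²+72² = 9409 < 9604 = 98² → obtuse
(300,55,305): 55²+300² = 93025 = 305² → right
(4,28,29): 4²+28² = 800 < 841 = 29² → obtuse
(20,68,52): 20²+52² = 3104 < 4624 = 68² → obtuse
4 of the 6 are obtuse.

4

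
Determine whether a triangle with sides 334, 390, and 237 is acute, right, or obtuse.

acute

Compare the square of the longest side to the sum of squares of the other two: 237² + 334² = 167725 > 152100 = 390².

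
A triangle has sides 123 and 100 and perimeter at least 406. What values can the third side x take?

183 ≤ x < 223

Triangle inequality alone gives 23 < x < 223.
The perimeter condition gives x ≥ 406 − 123 − 100 = 183.
Intersecting the two: 183 ≤ x < 223.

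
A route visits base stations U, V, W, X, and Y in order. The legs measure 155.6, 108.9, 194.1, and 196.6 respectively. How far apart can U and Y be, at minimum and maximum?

0 ≤ UY ≤ 655.2

The maximum is all hops collinear in one direction: 155.6 + 108.9 + 194.1 + 196.6 = 655.2.
The longest hop is 196.6; the others sum to 458.6. Since 196.6 ≤ 458.6, the path can fold back on itself completely, so the minimum distance is 0.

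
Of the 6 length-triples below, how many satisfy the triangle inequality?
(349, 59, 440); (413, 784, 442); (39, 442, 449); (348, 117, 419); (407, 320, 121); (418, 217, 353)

5

(59,349,440): 59+349 ≤ 440 → not valid
(413,442,784): 413+442 > 784 → valid
(39,442,449): 39+442 > 449 → valid
(117,348,419): 117+348 > 419 → valid
(121,320,407): 121+320 > 407 → valid
(217,353,418): 217+353 > 418 → valid
5 of the 6 triples form a triangle.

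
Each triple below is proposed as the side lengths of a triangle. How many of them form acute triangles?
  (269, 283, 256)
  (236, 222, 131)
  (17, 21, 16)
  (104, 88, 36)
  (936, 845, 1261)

(269,283,256): 256²+269² = 137897 > 80089 = 283² → acute
(236,222,131): 131²+222² = 66445 > 55696 = 236² → acute
(17,21,16): 16²+17² = 545 > 441 = 21² → acute
(104,88,36): 36²+88² = 9040 < 10816 = 104² → obtuse
(936,845,1261): 845²+936² = 1590121 = 1261² → right
3 of the 5 are acute.

3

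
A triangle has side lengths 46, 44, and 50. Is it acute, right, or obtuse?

Compare the square of the longest side to the sum of squares of the other two: 44² + 46² = 4052 > 2500 = 50².

acute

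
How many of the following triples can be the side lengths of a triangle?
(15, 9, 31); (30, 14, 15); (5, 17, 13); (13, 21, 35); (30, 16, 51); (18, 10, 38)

(9,15,31): 9+15 ≤ 31 → not valid
(14,15,30): 14+15 ≤ 30 → not valid
(5,13,17): 5+13 > 17 → valid
(13,21,35): 13+21 ≤ 35 → not valid
(16,30,51): 16+30 ≤ 51 → not valid
(10,18,38): 10+18 ≤ 38 → not valid
1 of the 6 triples forms a triangle.

1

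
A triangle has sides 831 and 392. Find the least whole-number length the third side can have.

440

The third side must be strictly greater than |831 − 392| = 439.
The smallest integer above 439 is 440.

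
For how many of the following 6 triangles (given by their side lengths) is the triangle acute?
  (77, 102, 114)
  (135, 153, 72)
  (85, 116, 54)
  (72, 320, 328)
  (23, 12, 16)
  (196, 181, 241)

(77,102,114): 77²+102² = 16333 > 12996 = 114² → acute
(135,153,72): 72²+135² = 23409 = 153² → right
(85,116,54): 54²+85² = 10141 < 13456 = 116² → obtuse
(72,320,328): 72²+320² = 107584 = 328² → right
(23,12,16): 12²+16² = 400 < 529 = 23² → obtuse
(196,181,241): 181²+196² = 71177 > 58081 = 241² → acute
2 of the 6 are acute.

2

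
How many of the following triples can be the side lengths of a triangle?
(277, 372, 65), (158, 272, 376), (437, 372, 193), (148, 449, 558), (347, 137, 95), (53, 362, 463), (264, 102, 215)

4

(65,277,372): 65+277 ≤ 372 → not valid
(158,272,376): 158+272 > 376 → valid
(193,372,437): 193+372 > 437 → valid
(148,449,558): 148+449 > 558 → valid
(95,137,347): 95+137 ≤ 347 → not valid
(53,362,463): 53+362 ≤ 463 → not valid
(102,215,264): 102+215 > 264 → valid
4 of the 7 triples form a triangle.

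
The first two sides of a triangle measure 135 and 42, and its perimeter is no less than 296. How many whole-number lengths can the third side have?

58

Triangle inequality: 93 < x < 177. Perimeter ≥ 296 gives x ≥ 296 − 135 − 42 = 119.
So 119 ≤ x < 177; integers 119 through 176: 58 values.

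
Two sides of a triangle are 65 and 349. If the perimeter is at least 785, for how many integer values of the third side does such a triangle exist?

Triangle inequality: 284 < x < 414. Perimeter ≥ 785 gives x ≥ 785 − 65 − 349 = 371.
So 371 ≤ x < 414; integers 371 through 413: 43 values.

43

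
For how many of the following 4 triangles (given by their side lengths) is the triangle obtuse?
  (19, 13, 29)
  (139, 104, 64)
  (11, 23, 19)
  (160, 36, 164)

3

(19,13,29): 13²+19² = 530 < 841 = 29² → obtuse
(139,104,64): 64²+104² = 14912 < 19321 = 139² → obtuse
(11,23,19): 11²+19² = 482 < 529 = 23² → obtuse
(160,36,164): 36²+160² = 26896 = 164² → right
3 of the 4 are obtuse.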